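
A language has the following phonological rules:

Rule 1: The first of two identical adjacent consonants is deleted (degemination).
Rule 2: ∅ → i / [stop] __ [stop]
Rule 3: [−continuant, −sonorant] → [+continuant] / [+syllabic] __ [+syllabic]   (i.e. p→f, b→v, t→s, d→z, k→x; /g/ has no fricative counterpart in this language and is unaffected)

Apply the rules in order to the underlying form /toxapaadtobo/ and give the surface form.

Rule 1 (degemination): no segment meets the environment; /toxapaadtobo/ is unchanged.
Rule 2 (stop-cluster i-epenthesis): /d/ and /t/ form a stop–stop cluster, so [i] is inserted between them. /toxapaadtobo/ → toxapaaditobo.
Rule 3 (intervocalic spirantization): /p/ is a stop between vowels /a/ and /a/, so it spirantizes to the fricative [f]. /d/ is a stop between vowels /a/ and /i/, so it spirantizes to the fricative [z]. /t/ is a stop between vowels /i/ and /o/, so it spirantizes to the fricative [s]. /b/ is a stop between vowels /o/ and /o/, so it spirantizes to the fricative [v]. /toxapaaditobo/ → toxafaazisovo.

toxafaazisovo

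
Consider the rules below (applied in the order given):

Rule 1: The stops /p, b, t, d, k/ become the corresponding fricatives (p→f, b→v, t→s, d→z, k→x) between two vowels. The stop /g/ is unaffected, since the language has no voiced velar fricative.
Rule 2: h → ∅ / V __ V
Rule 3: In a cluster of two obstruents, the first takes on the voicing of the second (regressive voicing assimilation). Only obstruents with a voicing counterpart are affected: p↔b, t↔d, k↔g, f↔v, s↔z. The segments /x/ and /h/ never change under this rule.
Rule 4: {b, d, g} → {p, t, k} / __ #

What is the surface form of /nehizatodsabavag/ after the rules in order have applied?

Rule 1 (intervocalic spirantization): /t/ is a stop between vowels /a/ and /o/, so it spirantizes to the fricative [s]. /b/ is a stop between vowels /a/ and /a/, so it spirantizes to the fricative [v]. /nehizatodsabavag/ → nehizasodsavavag.
Rule 2 (intervocalic h-deletion): /h/ occurs between vowels /e/ and /i/, so it deletes. /nehizasodsavavag/ → neizasodsavavag.
Rule 3 (regressive voicing assimilation): /d/ precedes the voiceless obstruent /s/, so it devoices to [t] by assimilation. /neizasodsavavag/ → neizasotsavavag.
Rule 4 (final devoicing): /g/ is a voiced stop in word-final position, so it devoices to [k]. /neizasotsavavag/ → neizasotsavavak.

neizasotsavavak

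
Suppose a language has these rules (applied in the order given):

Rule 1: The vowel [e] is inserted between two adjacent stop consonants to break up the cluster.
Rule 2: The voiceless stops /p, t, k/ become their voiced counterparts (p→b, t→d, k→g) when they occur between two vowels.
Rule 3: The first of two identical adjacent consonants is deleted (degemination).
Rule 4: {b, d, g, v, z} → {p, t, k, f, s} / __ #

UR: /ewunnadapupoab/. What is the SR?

ewunadabuboap

Rule 1 (stop-cluster e-epenthesis): no segment meets the environment; /ewunnadapupoab/ is unchanged.
Rule 2 (intervocalic voicing): /p/ is a voiceless stop between vowels /a/ and /u/, so it voices to [b]. /p/ is a voiceless stop between vowels /u/ and /o/, so it voices to [b]. /ewunnadapupoab/ → ewunnadabuboab.
Rule 3 (degemination): /nn/ is a geminate; the first /n/ deletes. /ewunnadabuboab/ → ewunadabuboab.
Rule 4 (final devoicing): /b/ is a voiced obstruent in word-final position, so it devoices to [p]. /ewunadabuboab/ → ewunadabuboap.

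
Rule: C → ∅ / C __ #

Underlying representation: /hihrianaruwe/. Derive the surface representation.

No segment of /hihrianaruwe/ meets the structural description of the rule, so the form surfaces unchanged.

hihrianaruwe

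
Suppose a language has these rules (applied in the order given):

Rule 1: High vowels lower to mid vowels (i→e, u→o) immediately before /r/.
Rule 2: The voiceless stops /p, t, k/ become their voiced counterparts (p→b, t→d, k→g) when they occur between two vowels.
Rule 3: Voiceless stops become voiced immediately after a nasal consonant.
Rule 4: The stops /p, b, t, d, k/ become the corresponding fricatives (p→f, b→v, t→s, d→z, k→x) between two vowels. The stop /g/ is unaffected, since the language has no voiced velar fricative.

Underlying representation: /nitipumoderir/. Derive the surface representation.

Rule 1 (pre-rhotic lowering): /i/ is a high vowel immediately before /r/, so it lowers to [e]. /nitipumoderir/ → nitipumoderer.
Rule 2 (intervocalic voicing): /t/ is a voiceless stop between vowels /i/ and /i/, so it voices to [d]. /p/ is a voiceless stop between vowels /i/ and /u/, so it voices to [b]. /nitipumoderer/ → nidibumoderer.
Rule 3 (post-nasal voicing): no segment meets the environment; /nidibumoderer/ is unchanged.
Rule 4 (intervocalic spirantization): /d/ is a stop between vowels /i/ and /i/, so it spirantizes to the fricative [z]. /b/ is a stop between vowels /i/ and /u/, so it spirantizes to the fricative [v]. /d/ is a stop between vowels /o/ and /e/, so it spirantizes to the fricative [z]. /nidibumoderer/ → nizivumozerer.

nizivumozerer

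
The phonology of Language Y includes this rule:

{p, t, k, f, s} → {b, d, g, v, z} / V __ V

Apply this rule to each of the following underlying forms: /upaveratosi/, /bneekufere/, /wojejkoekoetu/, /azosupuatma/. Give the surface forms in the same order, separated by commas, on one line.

/upaveratosi/: /p/ is a voiceless obstruent between vowels /u/ and /a/, so it voices to [b]. /t/ is a voiceless obstruent between vowels /a/ and /o/, so it voices to [d]. /s/ is a voiceless obstruent between vowels /o/ and /i/, so it voices to [z]. → [ubaveradozi].
/bneekufere/: /k/ is a voiceless obstruent between vowels /e/ and /u/, so it voices to [g]. /f/ is a voiceless obstruent between vowels /u/ and /e/, so it voices to [v]. → [bneeguvere].
/wojejkoekoetu/: /k/ is a voiceless obstruent between vowels /e/ and /o/, so it voices to [g]. /t/ is a voiceless obstruent between vowels /e/ and /u/, so it voices to [d]. → [wojejkoegoedu].
/azosupuatma/: /s/ is a voiceless obstruent between vowels /o/ and /u/, so it voices to [z]. /p/ is a voiceless obstruent between vowels /u/ and /u/, so it voices to [b]. → [azozubuatma].

ubaveradozi, bneeguvere, wojejkoegoedu, azozubuatma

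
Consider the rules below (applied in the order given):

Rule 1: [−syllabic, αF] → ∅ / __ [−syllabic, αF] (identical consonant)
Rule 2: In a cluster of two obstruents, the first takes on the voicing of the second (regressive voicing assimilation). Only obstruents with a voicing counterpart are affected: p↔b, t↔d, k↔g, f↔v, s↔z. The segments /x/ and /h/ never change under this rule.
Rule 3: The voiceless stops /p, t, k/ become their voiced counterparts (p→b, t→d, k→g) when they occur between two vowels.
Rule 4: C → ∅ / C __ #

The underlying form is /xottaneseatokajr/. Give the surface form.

xodaneseadogaj

Rule 1 (degemination): /tt/ is a geminate; the first /t/ deletes. /xottaneseatokajr/ → xotaneseatokajr.
Rule 2 (regressive voicing assimilation): no segment meets the environment; /xotaneseatokajr/ is unchanged.
Rule 3 (intervocalic voicing): /t/ is a voiceless stop between vowels /o/ and /a/, so it voices to [d]. /t/ is a voiceless stop between vowels /a/ and /o/, so it voices to [d]. /k/ is a voiceless stop between vowels /o/ and /a/, so it voices to [g]. /xotaneseatokajr/ → xodaneseadogajr.
Rule 4 (final cluster simplification): /r/ is the second consonant of a word-final cluster /jr/, so it deletes. /xodaneseadogajr/ → xodaneseadogaj.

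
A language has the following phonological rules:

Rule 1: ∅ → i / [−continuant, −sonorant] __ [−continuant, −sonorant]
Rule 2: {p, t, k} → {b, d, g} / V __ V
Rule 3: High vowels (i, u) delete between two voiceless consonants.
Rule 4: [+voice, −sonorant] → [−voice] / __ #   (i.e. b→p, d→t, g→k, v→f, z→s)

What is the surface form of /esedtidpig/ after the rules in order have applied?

esedididibik

Rule 1 (stop-cluster i-epenthesis): /d/ and /t/ form a stop–stop cluster, so [i] is inserted between them. /d/ and /p/ form a stop–stop cluster, so [i] is inserted between them. /esedtidpig/ → eseditidipig.
Rule 2 (intervocalic voicing): /t/ is a voiceless stop between vowels /i/ and /i/, so it voices to [d]. /p/ is a voiceless stop between vowels /i/ and /i/, so it voices to [b]. /eseditidipig/ → esedididibig.
Rule 3 (high vowel syncope): no segment meets the environment; /esedididibig/ is unchanged.
Rule 4 (final devoicing): /g/ is a voiced obstruent in word-final position, so it devoices to [k]. /esedididibig/ → esedididibik.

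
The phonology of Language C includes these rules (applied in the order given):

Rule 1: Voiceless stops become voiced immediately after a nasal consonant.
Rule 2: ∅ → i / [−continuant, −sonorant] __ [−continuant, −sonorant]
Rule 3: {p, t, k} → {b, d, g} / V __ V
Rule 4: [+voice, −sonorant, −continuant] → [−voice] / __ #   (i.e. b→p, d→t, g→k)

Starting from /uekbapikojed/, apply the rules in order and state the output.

Rule 1 (post-nasal voicing): no segment meets the environment; /uekbapikojed/ is unchanged.
Rule 2 (stop-cluster i-epenthesis): /k/ and /b/ form a stop–stop cluster, so [i] is inserted between them. /uekbapikojed/ → uekibapikojed.
Rule 3 (intervocalic voicing): /k/ is a voiceless stop between vowels /e/ and /i/, so it voices to [g]. /p/ is a voiceless stop between vowels /a/ and /i/, so it voices to [b]. /k/ is a voiceless stop between vowels /i/ and /o/, so it voices to [g]. /uekibapikojed/ → uegibabigojed.
Rule 4 (final devoicing): /d/ is a voiced stop in word-final position, so it devoices to [t]. /uegibabigojed/ → uegibabigojet.

uegibabigojet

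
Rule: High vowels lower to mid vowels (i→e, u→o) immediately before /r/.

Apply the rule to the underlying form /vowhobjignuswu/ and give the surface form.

vowhobjignuswu

No segment of /vowhobjignuswu/ meets the structural description of the rule, so the form surfaces unchanged.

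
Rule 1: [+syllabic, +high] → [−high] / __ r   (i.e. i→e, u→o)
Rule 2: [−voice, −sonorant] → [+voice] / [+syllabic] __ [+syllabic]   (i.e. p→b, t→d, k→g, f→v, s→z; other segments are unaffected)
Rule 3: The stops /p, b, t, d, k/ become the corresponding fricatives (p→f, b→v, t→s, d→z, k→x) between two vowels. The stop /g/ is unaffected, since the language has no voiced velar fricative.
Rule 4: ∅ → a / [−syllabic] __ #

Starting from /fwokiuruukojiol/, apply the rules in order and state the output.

Rule 1 (pre-rhotic lowering): /u/ is a high vowel immediately before /r/, so it lowers to [o]. /fwokiuruukojiol/ → fwokioruukojiol.
Rule 2 (intervocalic voicing): /k/ is a voiceless obstruent between vowels /o/ and /i/, so it voices to [g]. /k/ is a voiceless obstruent between vowels /u/ and /o/, so it voices to [g]. /fwokioruukojiol/ → fwogioruugojiol.
Rule 3 (intervocalic spirantization): no segment meets the environment; /fwogioruugojiol/ is unchanged.
Rule 4 (final a-epenthesis): the form ends in the consonant /l/, so [a] is inserted word-finally. /fwogioruugojiol/ → fwogioruugojiola.

fwogioruugojiola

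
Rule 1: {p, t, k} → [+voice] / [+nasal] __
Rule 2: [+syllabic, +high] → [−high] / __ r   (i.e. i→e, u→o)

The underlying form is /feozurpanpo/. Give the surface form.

Rule 1 (post-nasal voicing): /p/ is a voiceless stop immediately after the nasal /n/, so it voices to [b]. /feozurpanpo/ → feozurpanbo.
Rule 2 (pre-rhotic lowering): /u/ is a high vowel immediately before /r/, so it lowers to [o]. /feozurpanbo/ → feozorpanbo.

feozorpanbo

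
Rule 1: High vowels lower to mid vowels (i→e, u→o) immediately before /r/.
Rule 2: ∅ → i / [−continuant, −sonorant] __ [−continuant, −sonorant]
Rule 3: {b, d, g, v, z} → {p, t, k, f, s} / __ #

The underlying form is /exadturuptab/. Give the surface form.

Rule 1 (pre-rhotic lowering): /u/ is a high vowel immediately before /r/, so it lowers to [o]. /exadturuptab/ → exadtoruptab.
Rule 2 (stop-cluster i-epenthesis): /d/ and /t/ form a stop–stop cluster, so [i] is inserted between them. /p/ and /t/ form a stop–stop cluster, so [i] is inserted between them. /exadtoruptab/ → exaditorupitab.
Rule 3 (final devoicing): /b/ is a voiced obstruent in word-final position, so it devoices to [p]. /exaditorupitab/ → exaditorupitap.

exaditorupitap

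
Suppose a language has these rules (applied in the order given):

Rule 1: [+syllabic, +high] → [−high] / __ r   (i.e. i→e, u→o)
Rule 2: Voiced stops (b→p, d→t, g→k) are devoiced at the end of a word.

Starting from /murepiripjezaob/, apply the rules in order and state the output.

Rule 1 (pre-rhotic lowering): /u/ is a high vowel immediately before /r/, so it lowers to [o]. /i/ is a high vowel immediately before /r/, so it lowers to [e]. /murepiripjezaob/ → moreperipjezaob.
Rule 2 (final devoicing): /b/ is a voiced stop in word-final position, so it devoices to [p]. /moreperipjezaob/ → moreperipjezaop.

moreperipjezaop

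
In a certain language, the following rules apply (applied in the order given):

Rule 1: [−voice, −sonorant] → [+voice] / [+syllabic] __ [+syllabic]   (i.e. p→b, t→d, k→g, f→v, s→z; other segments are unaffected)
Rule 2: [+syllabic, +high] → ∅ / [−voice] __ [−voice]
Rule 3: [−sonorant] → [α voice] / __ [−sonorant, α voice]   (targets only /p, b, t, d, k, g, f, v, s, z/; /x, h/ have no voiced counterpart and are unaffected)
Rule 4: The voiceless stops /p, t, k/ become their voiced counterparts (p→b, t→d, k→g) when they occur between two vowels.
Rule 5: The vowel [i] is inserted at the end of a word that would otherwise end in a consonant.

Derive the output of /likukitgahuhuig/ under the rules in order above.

Rule 1 (intervocalic voicing): /k/ is a voiceless obstruent between vowels /i/ and /u/, so it voices to [g]. /k/ is a voiceless obstruent between vowels /u/ and /i/, so it voices to [g]. /likukitgahuhuig/ → ligugitgahuhuig.
Rule 2 (high vowel syncope): /u/ is a high vowel flanked by voiceless consonants /h/ and /h/, so it deletes. /ligugitgahuhuig/ → ligugitgahhuig.
Rule 3 (regressive voicing assimilation): /t/ precedes the voiced obstruent /g/, so it voices to [d] by assimilation. /ligugitgahhuig/ → ligugidgahhuig.
Rule 4 (intervocalic voicing): no segment meets the environment; /ligugidgahhuig/ is unchanged.
Rule 5 (final i-epenthesis): the form ends in the consonant /g/, so [i] is inserted word-finally. /ligugidgahhuig/ → ligugidgahhuigi.

ligugidgahhuigi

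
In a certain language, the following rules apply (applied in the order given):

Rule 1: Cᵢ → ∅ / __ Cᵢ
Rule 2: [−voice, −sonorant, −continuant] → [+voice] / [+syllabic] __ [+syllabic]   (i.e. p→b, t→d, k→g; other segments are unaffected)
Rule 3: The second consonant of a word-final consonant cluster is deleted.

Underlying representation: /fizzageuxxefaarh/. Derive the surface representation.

fizageuxefaar

Rule 1 (degemination): /zz/ is a geminate; the first /z/ deletes. /xx/ is a geminate; the first /x/ deletes. /fizzageuxxefaarh/ → fizageuxefaarh.
Rule 2 (intervocalic voicing): no segment meets the environment; /fizageuxefaarh/ is unchanged.
Rule 3 (final cluster simplification): /h/ is the second consonant of a word-final cluster /rh/, so it deletes. /fizageuxefaarh/ → fizageuxefaar.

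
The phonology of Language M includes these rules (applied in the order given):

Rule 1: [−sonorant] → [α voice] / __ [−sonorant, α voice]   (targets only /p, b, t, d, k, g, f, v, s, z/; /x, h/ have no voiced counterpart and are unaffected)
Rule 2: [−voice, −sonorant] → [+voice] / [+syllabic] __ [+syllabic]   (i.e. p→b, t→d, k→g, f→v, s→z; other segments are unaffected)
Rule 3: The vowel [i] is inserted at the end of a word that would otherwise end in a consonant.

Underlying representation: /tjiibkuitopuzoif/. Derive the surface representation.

Rule 1 (regressive voicing assimilation): /b/ precedes the voiceless obstruent /k/, so it devoices to [p] by assimilation. /tjiibkuitopuzoif/ → tjiipkuitopuzoif.
Rule 2 (intervocalic voicing): /t/ is a voiceless obstruent between vowels /i/ and /o/, so it voices to [d]. /p/ is a voiceless obstruent between vowels /o/ and /u/, so it voices to [b]. /tjiipkuitopuzoif/ → tjiipkuidobuzoif.
Rule 3 (final i-epenthesis): the form ends in the consonant /f/, so [i] is inserted word-finally. /tjiipkuidobuzoif/ → tjiipkuidobuzoifi.

tjiipkuidobuzoifi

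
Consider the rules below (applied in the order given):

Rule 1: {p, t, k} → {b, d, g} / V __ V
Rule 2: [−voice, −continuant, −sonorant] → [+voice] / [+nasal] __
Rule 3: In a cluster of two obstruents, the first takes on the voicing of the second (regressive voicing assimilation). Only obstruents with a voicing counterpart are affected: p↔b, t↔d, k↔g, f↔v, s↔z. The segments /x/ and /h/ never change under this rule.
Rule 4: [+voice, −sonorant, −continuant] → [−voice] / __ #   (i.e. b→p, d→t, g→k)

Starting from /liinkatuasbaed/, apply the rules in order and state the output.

liingaduazbaet

Rule 1 (intervocalic voicing): /t/ is a voiceless stop between vowels /a/ and /u/, so it voices to [d]. /liinkatuasbaed/ → liinkaduasbaed.
Rule 2 (post-nasal voicing): /k/ is a voiceless stop immediately after the nasal /n/, so it voices to [g]. /liinkaduasbaed/ → liingaduasbaed.
Rule 3 (regressive voicing assimilation): /s/ precedes the voiced obstruent /b/, so it voices to [z] by assimilation. /liingaduasbaed/ → liingaduazbaed.
Rule 4 (final devoicing): /d/ is a voiced stop in word-final position, so it devoices to [t]. /liingaduazbaed/ → liingaduazbaet.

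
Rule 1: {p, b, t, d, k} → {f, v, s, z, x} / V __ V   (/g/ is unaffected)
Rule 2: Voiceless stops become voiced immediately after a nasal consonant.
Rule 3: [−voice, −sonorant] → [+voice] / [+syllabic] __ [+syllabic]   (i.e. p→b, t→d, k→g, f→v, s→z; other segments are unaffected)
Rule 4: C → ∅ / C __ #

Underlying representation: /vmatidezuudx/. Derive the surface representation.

vmazizezuud

Rule 1 (intervocalic spirantization): /t/ is a stop between vowels /a/ and /i/, so it spirantizes to the fricative [s]. /d/ is a stop between vowels /i/ and /e/, so it spirantizes to the fricative [z]. /vmatidezuudx/ → vmasizezuudx.
Rule 2 (post-nasal voicing): no segment meets the environment; /vmasizezuudx/ is unchanged.
Rule 3 (intervocalic voicing): /s/ is a voiceless obstruent between vowels /a/ and /i/, so it voices to [z]. /vmasizezuudx/ → vmazizezuudx.
Rule 4 (final cluster simplification): /x/ is the second consonant of a word-final cluster /dx/, so it deletes. /vmazizezuudx/ → vmazizezuud.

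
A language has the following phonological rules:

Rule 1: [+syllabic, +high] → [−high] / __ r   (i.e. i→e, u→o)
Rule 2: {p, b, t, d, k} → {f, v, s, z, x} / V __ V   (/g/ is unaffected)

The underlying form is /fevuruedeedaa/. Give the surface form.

Rule 1 (pre-rhotic lowering): /u/ is a high vowel immediately before /r/, so it lowers to [o]. /fevuruedeedaa/ → fevoruedeedaa.
Rule 2 (intervocalic spirantization): /d/ is a stop between vowels /e/ and /e/, so it spirantizes to the fricative [z]. /d/ is a stop between vowels /e/ and /a/, so it spirantizes to the fricative [z]. /fevoruedeedaa/ → fevoruezeezaa.

fevoruezeezaa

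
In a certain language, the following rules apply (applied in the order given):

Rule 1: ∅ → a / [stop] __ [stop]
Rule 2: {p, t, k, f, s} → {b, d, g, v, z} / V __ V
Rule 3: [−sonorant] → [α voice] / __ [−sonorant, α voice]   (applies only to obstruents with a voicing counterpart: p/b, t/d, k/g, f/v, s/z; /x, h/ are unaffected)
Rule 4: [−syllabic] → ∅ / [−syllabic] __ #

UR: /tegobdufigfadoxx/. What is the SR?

tegobaduvikfadox

Rule 1 (stop-cluster a-epenthesis): /b/ and /d/ form a stop–stop cluster, so [a] is inserted between them. /tegobdufigfadoxx/ → tegobadufigfadoxx.
Rule 2 (intervocalic voicing): /f/ is a voiceless obstruent between vowels /u/ and /i/, so it voices to [v]. /tegobadufigfadoxx/ → tegobaduvigfadoxx.
Rule 3 (regressive voicing assimilation): /g/ precedes the voiceless obstruent /f/, so it devoices to [k] by assimilation. /tegobaduvigfadoxx/ → tegobaduvikfadoxx.
Rule 4 (final cluster simplification): /x/ is the second consonant of a word-final cluster /xx/, so it deletes. /tegobaduvikfadoxx/ → tegobaduvikfadox.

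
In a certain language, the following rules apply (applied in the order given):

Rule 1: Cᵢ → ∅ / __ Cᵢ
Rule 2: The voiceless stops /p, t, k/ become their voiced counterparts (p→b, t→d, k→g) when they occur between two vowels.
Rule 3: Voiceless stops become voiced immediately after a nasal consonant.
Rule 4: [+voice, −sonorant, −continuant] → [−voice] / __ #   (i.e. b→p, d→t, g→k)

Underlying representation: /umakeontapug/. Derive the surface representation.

Rule 1 (degemination): no segment meets the environment; /umakeontapug/ is unchanged.
Rule 2 (intervocalic voicing): /k/ is a voiceless stop between vowels /a/ and /e/, so it voices to [g]. /p/ is a voiceless stop between vowels /a/ and /u/, so it voices to [b]. /umakeontapug/ → umageontabug.
Rule 3 (post-nasal voicing): /t/ is a voiceless stop immediately after the nasal /n/, so it voices to [d]. /umageontabug/ → umageondabug.
Rule 4 (final devoicing): /g/ is a voiced stop in word-final position, so it devoices to [k]. /umageondabug/ → umageondabuk.

umageondabuk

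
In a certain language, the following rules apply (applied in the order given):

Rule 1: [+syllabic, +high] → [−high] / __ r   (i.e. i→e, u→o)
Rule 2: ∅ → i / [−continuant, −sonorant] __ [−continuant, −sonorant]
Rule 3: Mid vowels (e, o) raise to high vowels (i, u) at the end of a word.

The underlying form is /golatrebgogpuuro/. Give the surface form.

golatrebigogipuoru

Rule 1 (pre-rhotic lowering): /u/ is a high vowel immediately before /r/, so it lowers to [o]. /golatrebgogpuuro/ → golatrebgogpuoro.
Rule 2 (stop-cluster i-epenthesis): /b/ and /g/ form a stop–stop cluster, so [i] is inserted between them. /g/ and /p/ form a stop–stop cluster, so [i] is inserted between them. /golatrebgogpuoro/ → golatrebigogipuoro.
Rule 3 (final vowel raising): /o/ is a mid vowel in word-final position, so it raises to [u]. /golatrebigogipuoro/ → golatrebigogipuoru.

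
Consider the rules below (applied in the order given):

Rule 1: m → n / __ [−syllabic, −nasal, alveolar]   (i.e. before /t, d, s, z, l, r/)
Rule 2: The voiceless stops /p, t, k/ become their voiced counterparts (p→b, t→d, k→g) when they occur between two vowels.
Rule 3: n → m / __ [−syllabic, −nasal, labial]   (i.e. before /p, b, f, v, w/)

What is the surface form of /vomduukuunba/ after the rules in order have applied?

Rule 1 (nasal place assimilation): /m/ precedes the alveolar consonant /d/, so it assimilates in place to [n]. /vomduukuunba/ → vonduukuunba.
Rule 2 (intervocalic voicing): /k/ is a voiceless stop between vowels /u/ and /u/, so it voices to [g]. /vonduukuunba/ → vonduuguunba.
Rule 3 (nasal place assimilation): /n/ precedes the labial consonant /b/, so it assimilates in place to [m]. /vonduuguunba/ → vonduuguumba.

vonduuguumba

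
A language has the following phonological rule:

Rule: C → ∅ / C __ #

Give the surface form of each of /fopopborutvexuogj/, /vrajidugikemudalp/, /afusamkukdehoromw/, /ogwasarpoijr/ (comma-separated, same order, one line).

/fopopborutvexuogj/: /j/ is the second consonant of a word-final cluster /gj/, so it deletes. → [fopopborutvexuog].
/vrajidugikemudalp/: /p/ is the second consonant of a word-final cluster /lp/, so it deletes. → [vrajidugikemudal].
/afusamkukdehoromw/: /w/ is the second consonant of a word-final cluster /mw/, so it deletes. → [afusamkukdehorom].
/ogwasarpoijr/: /r/ is the second consonant of a word-final cluster /jr/, so it deletes. → [ogwasarpoij].

fopopborutvexuog, vrajidugikemudal, afusamkukdehorom, ogwasarpoij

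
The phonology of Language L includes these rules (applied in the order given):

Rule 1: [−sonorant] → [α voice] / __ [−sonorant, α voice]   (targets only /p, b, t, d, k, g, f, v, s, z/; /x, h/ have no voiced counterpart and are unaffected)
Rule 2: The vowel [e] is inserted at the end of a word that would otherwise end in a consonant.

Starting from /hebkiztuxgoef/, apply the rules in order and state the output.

hepkistuxgoefe

Rule 1 (regressive voicing assimilation): /b/ precedes the voiceless obstruent /k/, so it devoices to [p] by assimilation. /z/ precedes the voiceless obstruent /t/, so it devoices to [s] by assimilation. /hebkiztuxgoef/ → hepkistuxgoef.
Rule 2 (final e-epenthesis): the form ends in the consonant /f/, so [e] is inserted word-finally. /hepkistuxgoef/ → hepkistuxgoefe.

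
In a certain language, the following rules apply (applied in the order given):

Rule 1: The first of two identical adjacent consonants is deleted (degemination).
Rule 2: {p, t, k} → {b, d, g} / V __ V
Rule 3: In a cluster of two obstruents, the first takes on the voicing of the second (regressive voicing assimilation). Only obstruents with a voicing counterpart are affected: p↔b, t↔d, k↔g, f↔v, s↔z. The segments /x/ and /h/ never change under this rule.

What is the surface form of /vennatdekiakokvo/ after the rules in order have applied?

venaddegiagogvo

Rule 1 (degemination): /nn/ is a geminate; the first /n/ deletes. /vennatdekiakokvo/ → venatdekiakokvo.
Rule 2 (intervocalic voicing): /k/ is a voiceless stop between vowels /e/ and /i/, so it voices to [g]. /k/ is a voiceless stop between vowels /a/ and /o/, so it voices to [g]. /venatdekiakokvo/ → venatdegiagokvo.
Rule 3 (regressive voicing assimilation): /t/ precedes the voiced obstruent /d/, so it voices to [d] by assimilation. /k/ precedes the voiced obstruent /v/, so it voices to [g] by assimilation. /venatdegiagokvo/ → venaddegiagogvo.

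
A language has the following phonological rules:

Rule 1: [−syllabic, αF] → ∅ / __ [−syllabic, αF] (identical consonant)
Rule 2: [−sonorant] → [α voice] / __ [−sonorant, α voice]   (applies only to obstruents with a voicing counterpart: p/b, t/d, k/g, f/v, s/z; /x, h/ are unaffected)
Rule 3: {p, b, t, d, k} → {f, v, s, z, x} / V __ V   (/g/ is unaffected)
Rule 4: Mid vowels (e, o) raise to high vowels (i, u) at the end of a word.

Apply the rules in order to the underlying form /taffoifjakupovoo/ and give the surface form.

Rule 1 (degemination): /ff/ is a geminate; the first /f/ deletes. /taffoifjakupovoo/ → tafoifjakupovoo.
Rule 2 (regressive voicing assimilation): no segment meets the environment; /tafoifjakupovoo/ is unchanged.
Rule 3 (intervocalic spirantization): /k/ is a stop between vowels /a/ and /u/, so it spirantizes to the fricative [x]. /p/ is a stop between vowels /u/ and /o/, so it spirantizes to the fricative [f]. /tafoifjakupovoo/ → tafoifjaxufovoo.
Rule 4 (final vowel raising): /o/ is a mid vowel in word-final position, so it raises to [u]. /tafoifjaxufovoo/ → tafoifjaxufovou.

tafoifjaxufovou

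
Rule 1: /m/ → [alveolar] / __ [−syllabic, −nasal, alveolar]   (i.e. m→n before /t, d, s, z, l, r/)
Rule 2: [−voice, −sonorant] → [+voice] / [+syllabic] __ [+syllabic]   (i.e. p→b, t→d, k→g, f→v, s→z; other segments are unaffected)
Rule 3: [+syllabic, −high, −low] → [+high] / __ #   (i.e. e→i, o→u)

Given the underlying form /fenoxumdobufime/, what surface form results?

Rule 1 (nasal place assimilation): /m/ precedes the alveolar consonant /d/, so it assimilates in place to [n]. /fenoxumdobufime/ → fenoxundobufime.
Rule 2 (intervocalic voicing): /f/ is a voiceless obstruent between vowels /u/ and /i/, so it voices to [v]. /fenoxundobufime/ → fenoxundobuvime.
Rule 3 (final vowel raising): /e/ is a mid vowel in word-final position, so it raises to [i]. /fenoxundobuvime/ → fenoxundobuvimi.

fenoxundobuvimi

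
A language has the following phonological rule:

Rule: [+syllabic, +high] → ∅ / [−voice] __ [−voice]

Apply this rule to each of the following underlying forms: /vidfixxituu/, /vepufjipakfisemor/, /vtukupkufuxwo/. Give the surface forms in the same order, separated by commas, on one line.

/vidfixxituu/: /i/ is a high vowel flanked by voiceless consonants /f/ and /x/, so it deletes. /i/ is a high vowel flanked by voiceless consonants /x/ and /t/, so it deletes. → [vidfxxtuu].
/vepufjipakfisemor/: /u/ is a high vowel flanked by voiceless consonants /p/ and /f/, so it deletes. /i/ is a high vowel flanked by voiceless consonants /f/ and /s/, so it deletes. → [vepfjipakfsemor].
/vtukupkufuxwo/: /u/ is a high vowel flanked by voiceless consonants /t/ and /k/, so it deletes. /u/ is a high vowel flanked by voiceless consonants /k/ and /p/, so it deletes. /u/ is a high vowel flanked by voiceless consonants /k/ and /f/, so it deletes. /u/ is a high vowel flanked by voiceless consonants /f/ and /x/, so it deletes. → [vtkpkfxwo].

vidfxxtuu, vepfjipakfsemor, vtkpkfxwo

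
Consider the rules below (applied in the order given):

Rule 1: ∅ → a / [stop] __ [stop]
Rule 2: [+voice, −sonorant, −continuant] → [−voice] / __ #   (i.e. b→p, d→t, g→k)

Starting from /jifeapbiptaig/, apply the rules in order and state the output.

Rule 1 (stop-cluster a-epenthesis): /p/ and /b/ form a stop–stop cluster, so [a] is inserted between them. /p/ and /t/ form a stop–stop cluster, so [a] is inserted between them. /jifeapbiptaig/ → jifeapabipataig.
Rule 2 (final devoicing): /g/ is a voiced stop in word-final position, so it devoices to [k]. /jifeapabipataig/ → jifeapabipataik.

jifeapabipataik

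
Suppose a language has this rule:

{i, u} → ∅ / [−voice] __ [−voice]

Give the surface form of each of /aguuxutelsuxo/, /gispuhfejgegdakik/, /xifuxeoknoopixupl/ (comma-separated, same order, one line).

aguuxtelsxo, gisphfejgegdakk, xfxeoknoopxpl

/aguuxutelsuxo/: /u/ is a high vowel flanked by voiceless consonants /x/ and /t/, so it deletes. /u/ is a high vowel flanked by voiceless consonants /s/ and /x/, so it deletes. → [aguuxtelsxo].
/gispuhfejgegdakik/: /u/ is a high vowel flanked by voiceless consonants /p/ and /h/, so it deletes. /i/ is a high vowel flanked by voiceless consonants /k/ and /k/, so it deletes. → [gisphfejgegdakk].
/xifuxeoknoopixupl/: /i/ is a high vowel flanked by voiceless consonants /x/ and /f/, so it deletes. /u/ is a high vowel flanked by voiceless consonants /f/ and /x/, so it deletes. /i/ is a high vowel flanked by voiceless consonants /p/ and /x/, so it deletes. /u/ is a high vowel flanked by voiceless consonants /x/ and /p/, so it deletes. → [xfxeoknoopxpl].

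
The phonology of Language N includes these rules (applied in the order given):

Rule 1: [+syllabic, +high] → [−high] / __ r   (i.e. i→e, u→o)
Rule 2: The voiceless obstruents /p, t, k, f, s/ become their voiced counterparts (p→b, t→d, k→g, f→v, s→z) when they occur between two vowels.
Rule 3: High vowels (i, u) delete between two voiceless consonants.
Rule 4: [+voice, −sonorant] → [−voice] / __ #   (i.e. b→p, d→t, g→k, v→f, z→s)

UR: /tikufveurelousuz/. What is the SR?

tigufveorelouzus

Rule 1 (pre-rhotic lowering): /u/ is a high vowel immediately before /r/, so it lowers to [o]. /tikufveurelousuz/ → tikufveorelousuz.
Rule 2 (intervocalic voicing): /k/ is a voiceless obstruent between vowels /i/ and /u/, so it voices to [g]. /s/ is a voiceless obstruent between vowels /u/ and /u/, so it voices to [z]. /tikufveorelousuz/ → tigufveorelouzuz.
Rule 3 (high vowel syncope): no segment meets the environment; /tigufveorelouzuz/ is unchanged.
Rule 4 (final devoicing): /z/ is a voiced obstruent in word-final position, so it devoices to [s]. /tigufveorelouzuz/ → tigufveorelouzus.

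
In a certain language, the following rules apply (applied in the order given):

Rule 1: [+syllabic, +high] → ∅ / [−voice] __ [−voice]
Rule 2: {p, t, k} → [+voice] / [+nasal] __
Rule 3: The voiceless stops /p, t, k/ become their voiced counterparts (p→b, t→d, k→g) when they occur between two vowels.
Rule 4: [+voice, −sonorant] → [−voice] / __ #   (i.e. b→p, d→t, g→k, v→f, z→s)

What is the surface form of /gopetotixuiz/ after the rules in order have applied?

gobedotxuis

Rule 1 (high vowel syncope): /i/ is a high vowel flanked by voiceless consonants /t/ and /x/, so it deletes. /gopetotixuiz/ → gopetotxuiz.
Rule 2 (post-nasal voicing): no segment meets the environment; /gopetotxuiz/ is unchanged.
Rule 3 (intervocalic voicing): /p/ is a voiceless stop between vowels /o/ and /e/, so it voices to [b]. /t/ is a voiceless stop between vowels /e/ and /o/, so it voices to [d]. /gopetotxuiz/ → gobedotxuiz.
Rule 4 (final devoicing): /z/ is a voiced obstruent in word-final position, so it devoices to [s]. /gobedotxuiz/ → gobedotxuis.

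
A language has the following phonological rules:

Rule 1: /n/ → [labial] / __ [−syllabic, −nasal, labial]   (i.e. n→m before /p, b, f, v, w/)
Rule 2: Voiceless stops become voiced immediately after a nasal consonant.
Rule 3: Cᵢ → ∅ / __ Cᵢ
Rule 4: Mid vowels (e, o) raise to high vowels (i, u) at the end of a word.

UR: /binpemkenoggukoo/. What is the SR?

bimbemgenogukou

Rule 1 (nasal place assimilation): /n/ precedes the labial consonant /p/, so it assimilates in place to [m]. /binpemkenoggukoo/ → bimpemkenoggukoo.
Rule 2 (post-nasal voicing): /p/ is a voiceless stop immediately after the nasal /m/, so it voices to [b]. /k/ is a voiceless stop immediately after the nasal /m/, so it voices to [g]. /bimpemkenoggukoo/ → bimbemgenoggukoo.
Rule 3 (degemination): /gg/ is a geminate; the first /g/ deletes. /bimbemgenoggukoo/ → bimbemgenogukoo.
Rule 4 (final vowel raising): /o/ is a mid vowel in word-final position, so it raises to [u]. /bimbemgenogukoo/ → bimbemgenogukou.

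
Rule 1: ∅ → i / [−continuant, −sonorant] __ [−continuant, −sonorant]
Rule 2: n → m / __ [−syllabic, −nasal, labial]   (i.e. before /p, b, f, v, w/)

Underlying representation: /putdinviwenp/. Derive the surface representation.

Rule 1 (stop-cluster i-epenthesis): /t/ and /d/ form a stop–stop cluster, so [i] is inserted between them. /putdinviwenp/ → putidinviwenp.
Rule 2 (nasal place assimilation): /n/ precedes the labial consonant /v/, so it assimilates in place to [m]. /n/ precedes the labial consonant /p/, so it assimilates in place to [m]. /putidinviwenp/ → putidimviwemp.

putidimviwemp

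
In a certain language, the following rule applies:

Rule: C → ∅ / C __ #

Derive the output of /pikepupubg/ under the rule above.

pikepupub

/g/ is the second consonant of a word-final cluster /bg/, so it deletes.
The other instances of /p/, /k/, /b/ do not occur in the required environment and remain unchanged.
Surface form: [pikepupub].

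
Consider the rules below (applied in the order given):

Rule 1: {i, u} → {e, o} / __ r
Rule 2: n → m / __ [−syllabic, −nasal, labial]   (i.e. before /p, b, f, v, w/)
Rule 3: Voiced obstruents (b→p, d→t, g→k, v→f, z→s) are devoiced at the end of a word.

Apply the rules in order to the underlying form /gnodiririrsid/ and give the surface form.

gnodererersit

Rule 1 (pre-rhotic lowering): /i/ is a high vowel immediately before /r/, so it lowers to [e]. /i/ is a high vowel immediately before /r/, so it lowers to [e]. /i/ is a high vowel immediately before /r/, so it lowers to [e]. /gnodiririrsid/ → gnodererersid.
Rule 2 (nasal place assimilation): no segment meets the environment; /gnodererersid/ is unchanged.
Rule 3 (final devoicing): /d/ is a voiced obstruent in word-final position, so it devoices to [t]. /gnodererersid/ → gnodererersit.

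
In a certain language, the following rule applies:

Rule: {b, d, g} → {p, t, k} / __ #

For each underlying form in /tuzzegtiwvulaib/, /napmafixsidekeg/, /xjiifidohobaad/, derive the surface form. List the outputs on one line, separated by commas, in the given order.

/tuzzegtiwvulaib/: /b/ is a voiced stop in word-final position, so it devoices to [p]. → [tuzzegtiwvulaip].
/napmafixsidekeg/: /g/ is a voiced stop in word-final position, so it devoices to [k]. → [napmafixsidekek].
/xjiifidohobaad/: /d/ is a voiced stop in word-final position, so it devoices to [t]. → [xjiifidohobaat].

tuzzegtiwvulaip, napmafixsidekek, xjiifidohobaat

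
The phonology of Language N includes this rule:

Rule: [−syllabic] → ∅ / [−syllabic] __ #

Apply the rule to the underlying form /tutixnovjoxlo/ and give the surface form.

tutixnovjoxlo

No segment of /tutixnovjoxlo/ meets the structural description of the rule, so the form surfaces unchanged.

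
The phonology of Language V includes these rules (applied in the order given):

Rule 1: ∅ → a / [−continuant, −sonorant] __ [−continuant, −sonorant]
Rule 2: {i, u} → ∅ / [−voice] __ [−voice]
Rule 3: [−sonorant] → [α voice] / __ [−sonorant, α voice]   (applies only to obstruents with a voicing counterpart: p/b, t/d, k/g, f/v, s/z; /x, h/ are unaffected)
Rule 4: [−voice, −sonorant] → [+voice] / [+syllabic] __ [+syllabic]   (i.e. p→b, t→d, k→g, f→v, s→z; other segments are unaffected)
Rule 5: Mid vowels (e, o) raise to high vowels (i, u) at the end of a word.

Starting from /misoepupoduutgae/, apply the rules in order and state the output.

mizoeppoduudagai

Rule 1 (stop-cluster a-epenthesis): /t/ and /g/ form a stop–stop cluster, so [a] is inserted between them. /misoepupoduutgae/ → misoepupoduutagae.
Rule 2 (high vowel syncope): /u/ is a high vowel flanked by voiceless consonants /p/ and /p/, so it deletes. /misoepupoduutagae/ → misoeppoduutagae.
Rule 3 (regressive voicing assimilation): no segment meets the environment; /misoeppoduutagae/ is unchanged.
Rule 4 (intervocalic voicing): /s/ is a voiceless obstruent between vowels /i/ and /o/, so it voices to [z]. /t/ is a voiceless obstruent between vowels /u/ and /a/, so it voices to [d]. /misoeppoduutagae/ → mizoeppoduudagae.
Rule 5 (final vowel raising): /e/ is a mid vowel in word-final position, so it raises to [i]. /mizoeppoduudagae/ → mizoeppoduudagai.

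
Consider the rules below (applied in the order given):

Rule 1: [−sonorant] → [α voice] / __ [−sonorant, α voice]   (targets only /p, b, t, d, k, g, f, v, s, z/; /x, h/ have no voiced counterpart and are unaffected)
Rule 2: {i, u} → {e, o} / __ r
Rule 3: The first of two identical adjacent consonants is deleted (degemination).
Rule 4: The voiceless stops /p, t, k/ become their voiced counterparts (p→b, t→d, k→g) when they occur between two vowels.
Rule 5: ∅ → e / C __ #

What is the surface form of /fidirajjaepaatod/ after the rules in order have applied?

fiderajaebaadode

Rule 1 (regressive voicing assimilation): no segment meets the environment; /fidirajjaepaatod/ is unchanged.
Rule 2 (pre-rhotic lowering): /i/ is a high vowel immediately before /r/, so it lowers to [e]. /fidirajjaepaatod/ → fiderajjaepaatod.
Rule 3 (degemination): /jj/ is a geminate; the first /j/ deletes. /fiderajjaepaatod/ → fiderajaepaatod.
Rule 4 (intervocalic voicing): /p/ is a voiceless stop between vowels /e/ and /a/, so it voices to [b]. /t/ is a voiceless stop between vowels /a/ and /o/, so it voices to [d]. /fiderajaepaatod/ → fiderajaebaadod.
Rule 5 (final e-epenthesis): the form ends in the consonant /d/, so [e] is inserted word-finally. /fiderajaebaadod/ → fiderajaebaadode.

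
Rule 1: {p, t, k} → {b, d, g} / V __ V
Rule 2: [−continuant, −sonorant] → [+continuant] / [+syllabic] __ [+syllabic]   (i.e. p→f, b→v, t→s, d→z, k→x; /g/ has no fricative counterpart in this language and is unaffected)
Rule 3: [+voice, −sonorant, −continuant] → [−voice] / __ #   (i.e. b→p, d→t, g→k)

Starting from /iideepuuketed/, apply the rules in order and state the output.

iizeevuugezet

Rule 1 (intervocalic voicing): /p/ is a voiceless stop between vowels /e/ and /u/, so it voices to [b]. /k/ is a voiceless stop between vowels /u/ and /e/, so it voices to [g]. /t/ is a voiceless stop between vowels /e/ and /e/, so it voices to [d]. /iideepuuketed/ → iideebuugeded.
Rule 2 (intervocalic spirantization): /d/ is a stop between vowels /i/ and /e/, so it spirantizes to the fricative [z]. /b/ is a stop between vowels /e/ and /u/, so it spirantizes to the fricative [v]. /d/ is a stop between vowels /e/ and /e/, so it spirantizes to the fricative [z]. /iideebuugeded/ → iizeevuugezed.
Rule 3 (final devoicing): /d/ is a voiced stop in word-final position, so it devoices to [t]. /iizeevuugezed/ → iizeevuugezet.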